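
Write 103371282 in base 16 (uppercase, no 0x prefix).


103371282 = 6295212 hex

6295212


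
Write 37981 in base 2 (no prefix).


37981 = 1001010001011101 in binary

1001010001011101


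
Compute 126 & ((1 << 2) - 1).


126 & 3 = 2

2


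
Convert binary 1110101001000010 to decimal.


1110101001000010 in decimal = 59970

59970


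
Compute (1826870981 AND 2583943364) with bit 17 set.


Step 1: 1826870981 & 2583943364 = 134467780
Step 2: 134467780 | (1 << 17) = 134467780 | 131072 = 134467780

134467780


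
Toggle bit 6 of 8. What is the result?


8 ^ (1 << 6) = 8 ^ 64 = 72

72


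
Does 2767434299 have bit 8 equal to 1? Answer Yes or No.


0b10100100111100111011001000111011, bit 8 = 0. No

No


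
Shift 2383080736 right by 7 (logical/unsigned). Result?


0b10001110000010101110110100100000 >> 7 = 0b1000111000001010111011010 = 18617818

18617818


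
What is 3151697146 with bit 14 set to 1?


3151697146 | (1 << 14) = 3151697146 | 16384 = 3151713530

3151713530


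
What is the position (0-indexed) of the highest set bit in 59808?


0b1110100110100000. Highest set bit at position 15

15


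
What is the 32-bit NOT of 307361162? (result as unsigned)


~0b10010010100011111010110001010 = 0b11101101101011100000101001110101 = 3987606133 (32-bit unsigned)

3987606133


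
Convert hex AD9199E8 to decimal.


AD9199E8 hex = 2912000488 decimal

2912000488


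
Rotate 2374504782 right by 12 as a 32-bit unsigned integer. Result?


Rotate 0b10001101100010000001000101001110 right by 12 (32-bit) = 0b10100111010001101100010000001 = 350804097

350804097


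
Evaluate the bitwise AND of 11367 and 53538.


0b10110001100111 & 0b1101000100100010 = 0b100010 = 34

34


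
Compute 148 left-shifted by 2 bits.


0b10010100 << 2 = 0b1001010000 = 592

592


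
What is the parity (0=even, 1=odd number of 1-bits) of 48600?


0b1011110111011000 has 10 ones => parity 0

0


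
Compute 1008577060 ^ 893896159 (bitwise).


0b111100000111011010101000100100 ^ 0b110101010001111100010111011111 = 0b1001010110100110111111111011 = 156921851

156921851


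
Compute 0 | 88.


0b0 | 0b1011000 = 0b1011000 = 88

88


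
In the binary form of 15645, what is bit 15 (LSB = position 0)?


0b11110100011101, position 15 = 0

0


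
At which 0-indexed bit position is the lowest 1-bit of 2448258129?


0b10010001111011010111010001010001. Lowest set bit at position 0

0


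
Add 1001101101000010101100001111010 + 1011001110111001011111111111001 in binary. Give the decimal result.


1001101101000010101100001111010 + 1011001110111001011111111111001 = 10100111011111100001100001110011 = 2810058867

2810058867


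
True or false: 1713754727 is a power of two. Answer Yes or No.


0b1100110001001011101001001100111. Multiple bits set => No

No


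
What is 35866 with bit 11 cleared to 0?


35866 & ~(1 << 11) = 33818

33818


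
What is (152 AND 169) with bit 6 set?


Step 1: 152 & 169 = 136
Step 2: 136 | (1 << 6) = 136 | 64 = 200

200


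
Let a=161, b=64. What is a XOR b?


161 ^ 64 = 225

225


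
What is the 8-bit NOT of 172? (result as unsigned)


~0b10101100 = 0b1010011 = 83 (8-bit unsigned)

83


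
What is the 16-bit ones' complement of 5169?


5169 ^ 65535 = 60366

60366


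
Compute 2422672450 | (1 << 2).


2422672450 | (1 << 2) = 2422672450 | 4 = 2422672454

2422672454


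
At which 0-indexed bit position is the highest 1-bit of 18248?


0b100011101001000. Highest set bit at position 14

14


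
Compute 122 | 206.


0b1111010 | 0b11001110 = 0b11111110 = 254

254


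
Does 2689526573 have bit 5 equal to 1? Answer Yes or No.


0b10100000010011101110101100101101, bit 5 = 1. Yes

Yes


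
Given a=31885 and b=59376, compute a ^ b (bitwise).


31885 ^ 59376 = 39805

39805


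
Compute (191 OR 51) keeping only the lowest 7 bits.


Step 1: 191 | 51 = 191
Step 2: 191 & 127 = 63

63


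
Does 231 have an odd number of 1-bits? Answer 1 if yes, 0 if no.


0b11100111 has 6 ones => parity 0

0


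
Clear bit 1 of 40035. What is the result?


40035 & ~(1 << 1) = 40033

40033


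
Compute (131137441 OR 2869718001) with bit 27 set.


Step 1: 131137441 | 2869718001 = 2950496241
Step 2: 2950496241 | (1 << 27) = 2950496241 | 134217728 = 2950496241

2950496241


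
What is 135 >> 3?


0b10000111 >> 3 = 0b10000 = 16

16


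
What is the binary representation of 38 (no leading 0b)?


38 = 100110 in binary

100110


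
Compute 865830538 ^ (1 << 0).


865830538 ^ (1 << 0) = 865830538 ^ 1 = 865830539

865830539


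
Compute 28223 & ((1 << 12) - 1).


28223 & 4095 = 3647

3647


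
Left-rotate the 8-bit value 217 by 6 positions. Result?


Rotate 0b11011001 left by 6 (8-bit) = 0b1110110 = 118

118


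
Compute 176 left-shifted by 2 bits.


0b10110000 << 2 = 0b1011000000 = 704

704


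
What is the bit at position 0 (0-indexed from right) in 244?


0b11110100, position 0 = 0

0


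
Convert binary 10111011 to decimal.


10111011 in decimal = 187

187


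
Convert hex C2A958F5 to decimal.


C2A958F5 hex = 3265878261 decimal

3265878261


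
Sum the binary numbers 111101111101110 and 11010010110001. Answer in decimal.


111101111101110 + 11010010110001 = 1011000010011111 = 45215

45215


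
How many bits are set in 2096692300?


0b1111100111110001111110001001100 has 19 set bits

19


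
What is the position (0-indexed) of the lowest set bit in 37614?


0b1001001011101110. Lowest set bit at position 1

1


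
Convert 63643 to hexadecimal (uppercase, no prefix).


63643 = F89B hex

F89B


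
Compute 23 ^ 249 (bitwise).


0b10111 ^ 0b11111001 = 0b11101110 = 238

238


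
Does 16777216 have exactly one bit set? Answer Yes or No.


0b1000000000000000000000000. Only one bit set => Yes

Yes


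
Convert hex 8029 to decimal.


8029 hex = 32809 decimal

32809


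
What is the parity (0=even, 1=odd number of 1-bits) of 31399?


0b111101010100111 has 10 ones => parity 0

0


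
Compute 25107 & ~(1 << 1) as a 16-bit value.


25107 & ~(1 << 1) = 25105

25105


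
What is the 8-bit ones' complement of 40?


40 ^ 255 = 215

215


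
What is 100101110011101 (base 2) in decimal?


100101110011101 in decimal = 19357

19357


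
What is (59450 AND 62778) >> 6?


Step 1: 59450 & 62778 = 57402
Step 2: 57402 >> 6 = 896

896


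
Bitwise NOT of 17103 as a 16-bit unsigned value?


~0b100001011001111 = 0b1011110100110000 = 48432 (16-bit unsigned)

48432


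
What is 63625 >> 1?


0b1111100010001001 >> 1 = 0b111110001000100 = 31812

31812


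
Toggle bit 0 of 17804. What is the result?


17804 ^ (1 << 0) = 17804 ^ 1 = 17805

17805


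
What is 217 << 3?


0b11011001 << 3 = 0b11011001000 = 1736

1736


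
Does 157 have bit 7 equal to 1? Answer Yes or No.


0b10011101, bit 7 = 1. Yes

Yes


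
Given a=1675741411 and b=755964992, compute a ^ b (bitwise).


1675741411 ^ 755964992 = 1324274851

1324274851


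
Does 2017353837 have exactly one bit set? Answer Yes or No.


0b1111000001111100110000001101101. Multiple bits set => No

No


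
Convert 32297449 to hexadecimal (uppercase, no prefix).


32297449 = 1ECD1E9 hex

1ECD1E9


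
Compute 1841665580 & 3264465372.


0b1101101110001011001011000101100 & 0b11000010100100111100100111011100 = 0b1000000100000011000000000001100 = 1082228748

1082228748


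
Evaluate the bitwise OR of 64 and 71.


0b1000000 | 0b1000111 = 0b1000111 = 71

71


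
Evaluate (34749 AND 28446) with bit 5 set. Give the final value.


Step 1: 34749 & 28446 = 1820
Step 2: 1820 | (1 << 5) = 1820 | 32 = 1852

1852


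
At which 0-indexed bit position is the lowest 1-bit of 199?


0b11000111. Lowest set bit at position 0

0


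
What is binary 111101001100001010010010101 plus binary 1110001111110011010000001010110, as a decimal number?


111101001100001010010010101 + 1110001111110011010000001010110 = 1111001100111111011010011101011 = 2040509675

2040509675


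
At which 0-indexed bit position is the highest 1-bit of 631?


0b1001110111. Highest set bit at position 9

9


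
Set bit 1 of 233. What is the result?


233 | (1 << 1) = 233 | 2 = 235

235


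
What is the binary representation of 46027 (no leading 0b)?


46027 = 1011001111001011 in binary

1011001111001011


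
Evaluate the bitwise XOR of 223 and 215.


0b11011111 ^ 0b11010111 = 0b1000 = 8

8


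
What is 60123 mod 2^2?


60123 & 3 = 3

3


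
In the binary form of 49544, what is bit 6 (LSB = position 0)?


0b1100000110001000, position 6 = 0

0


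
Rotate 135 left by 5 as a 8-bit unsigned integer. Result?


Rotate 0b10000111 left by 5 (8-bit) = 0b11110000 = 240

240


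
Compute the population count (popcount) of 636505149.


0b100101111100000100110000111101 has 15 set bits

15


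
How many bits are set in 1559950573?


0b1011100111110101111010011101101 has 21 set bits

21


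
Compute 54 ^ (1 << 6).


54 ^ (1 << 6) = 54 ^ 64 = 118

118


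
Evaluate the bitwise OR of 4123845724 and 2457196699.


0b11110101110011001110010001011100 | 0b10010010011101011101100010011011 = 0b11110111111111011111110011011111 = 4160617695

4160617695


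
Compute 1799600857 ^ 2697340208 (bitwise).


0b1101011010000111011101011011001 ^ 0b10100000110001100010010100110000 = 0b11001011100001011001111111101001 = 3414532073

3414532073


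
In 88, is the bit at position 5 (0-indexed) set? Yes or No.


0b1011000, bit 5 = 0. No

No


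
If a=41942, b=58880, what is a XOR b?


41942 ^ 58880 = 17878

17878


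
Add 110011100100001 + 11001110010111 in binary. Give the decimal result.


110011100100001 + 11001110010111 = 1001101010111000 = 39608

39608


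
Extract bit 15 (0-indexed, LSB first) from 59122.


0b1110011011110010, position 15 = 1

1


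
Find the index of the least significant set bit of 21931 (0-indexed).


0b101010110101011. Lowest set bit at position 0

0


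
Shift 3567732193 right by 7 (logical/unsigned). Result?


0b11010100101001110100010111100001 >> 7 = 0b1101010010100111010001011 = 27872907

27872907


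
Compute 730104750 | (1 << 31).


730104750 | (1 << 31) = 730104750 | 2147483648 = 2877588398

2877588398


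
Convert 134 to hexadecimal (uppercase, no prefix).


134 = 86 hex

86


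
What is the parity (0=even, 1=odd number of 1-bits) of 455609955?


0b11011001010000000111001100011 has 13 ones => parity 1

1


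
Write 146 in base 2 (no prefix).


146 = 10010010 in binary

10010010


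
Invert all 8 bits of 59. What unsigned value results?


59 ^ 255 = 196

196


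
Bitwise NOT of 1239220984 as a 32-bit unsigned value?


~0b1001001110111010000001011111000 = 0b10110110001000101111110100000111 = 3055746311 (32-bit unsigned)

3055746311


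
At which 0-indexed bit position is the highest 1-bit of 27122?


0b110100111110010. Highest set bit at position 14

14


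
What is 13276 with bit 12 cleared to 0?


13276 & ~(1 << 12) = 9180

9180


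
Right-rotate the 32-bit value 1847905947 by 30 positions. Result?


Rotate 0b1101110001001001100111010011011 right by 30 (32-bit) = 0b10111000100100110011101001101101 = 3096656493

3096656493


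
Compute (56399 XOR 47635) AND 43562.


Step 1: 56399 ^ 47635 = 26204
Step 2: 26204 & 43562 = 8712

8712


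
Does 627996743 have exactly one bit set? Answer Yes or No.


0b100101011011100111100001000111. Multiple bits set => No

No


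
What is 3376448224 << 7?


0b11001001010000001000001011100000 << 7 = 0b110010010100000010000010111000000000000 = 432185372672

432185372672


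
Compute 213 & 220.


0b11010101 & 0b11011100 = 0b11010100 = 212

212


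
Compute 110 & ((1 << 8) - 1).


110 & 255 = 110

110


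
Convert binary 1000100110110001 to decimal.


1000100110110001 in decimal = 35249

35249


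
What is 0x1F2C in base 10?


1F2C hex = 7980 decimal

7980


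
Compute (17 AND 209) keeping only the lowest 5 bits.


Step 1: 17 & 209 = 17
Step 2: 17 & 31 = 17

17


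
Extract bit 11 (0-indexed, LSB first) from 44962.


0b1010111110100010, position 11 = 1

1


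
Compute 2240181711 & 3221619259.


0b10000101100001100111010111001111 & 0b11000000000001100000001000111011 = 0b10000000000001100000000000001011 = 2147876875

2147876875


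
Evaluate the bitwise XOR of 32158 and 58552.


0b111110110011110 ^ 0b1110010010111000 = 0b1001100100100110 = 39206

39206


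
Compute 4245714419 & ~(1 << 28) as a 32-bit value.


4245714419 & ~(1 << 28) = 3977278963

3977278963


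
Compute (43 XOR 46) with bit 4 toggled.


Step 1: 43 ^ 46 = 5
Step 2: 5 ^ (1 << 4) = 5 ^ 16 = 21

21


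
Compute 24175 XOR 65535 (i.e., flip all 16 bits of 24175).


24175 ^ 65535 = 41360

41360


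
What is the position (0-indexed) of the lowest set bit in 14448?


0b11100001110000. Lowest set bit at position 4

4


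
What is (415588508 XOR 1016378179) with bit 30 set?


Step 1: 415588508 ^ 1016378179 = 609342431
Step 2: 609342431 | (1 << 30) = 609342431 | 1073741824 = 1683084255

1683084255


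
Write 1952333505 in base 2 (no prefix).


1952333505 = 1110100010111100011111011000001 in binary

1110100010111100011111011000001


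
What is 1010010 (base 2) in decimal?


1010010 in decimal = 82

82


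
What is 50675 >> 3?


0b1100010111110011 >> 3 = 0b1100010111110 = 6334

6334


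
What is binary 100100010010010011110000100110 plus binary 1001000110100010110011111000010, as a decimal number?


100100010010010011110000100110 + 1001000110100010110011111000010 = 1101101000110101010001111101000 = 1830462440

1830462440


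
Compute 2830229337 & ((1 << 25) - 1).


2830229337 & 33554431 = 11657049

11657049


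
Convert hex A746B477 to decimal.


A746B477 hex = 2806428791 decimal

2806428791


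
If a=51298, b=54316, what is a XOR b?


51298 ^ 54316 = 7246

7246


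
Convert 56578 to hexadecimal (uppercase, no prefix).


56578 = DD02 hex

DD02


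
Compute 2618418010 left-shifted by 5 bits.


0b10011100000100011110001101011010 << 5 = 0b1001110000010001111000110101101000000 = 83789376320

83789376320


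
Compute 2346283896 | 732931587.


0b10001011110110010111001101111000 | 0b101011101011111010011000000011 = 0b10101011111111111111011101111011 = 2885678971

2885678971


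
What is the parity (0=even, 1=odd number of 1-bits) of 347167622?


0b10100101100010101101110000110 has 14 ones => parity 0

0


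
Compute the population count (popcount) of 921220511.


0b110110111010001011010110011111 has 19 set bits

19


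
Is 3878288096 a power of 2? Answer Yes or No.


0b11100111001010011111101011100000. Multiple bits set => No

No


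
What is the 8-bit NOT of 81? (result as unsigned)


~0b1010001 = 0b10101110 = 174 (8-bit unsigned)

174


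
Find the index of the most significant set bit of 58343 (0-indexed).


0b1110001111100111. Highest set bit at position 15

15


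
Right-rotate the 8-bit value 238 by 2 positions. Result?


Rotate 0b11101110 right by 2 (8-bit) = 0b10111011 = 187

187


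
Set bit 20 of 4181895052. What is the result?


4181895052 | (1 << 20) = 4181895052 | 1048576 = 4182943628

4182943628


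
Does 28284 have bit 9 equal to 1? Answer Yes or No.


0b110111001111100, bit 9 = 1. Yes

Yes


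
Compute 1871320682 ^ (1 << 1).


1871320682 ^ (1 << 1) = 1871320682 ^ 2 = 1871320680

1871320680


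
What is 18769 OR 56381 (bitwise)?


0b100100101010001 | 0b1101110000111101 = 0b1101110101111101 = 56701

56701


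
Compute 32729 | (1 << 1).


32729 | (1 << 1) = 32729 | 2 = 32731

32731


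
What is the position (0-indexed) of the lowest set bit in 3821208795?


0b11100011110000110000010011011011. Lowest set bit at position 0

0


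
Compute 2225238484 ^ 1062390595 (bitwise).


0b10000100101000100111000111010100 ^ 0b111111010100101100101101000011 = 0b10111011111100001011101010010111 = 3153115799

3153115799


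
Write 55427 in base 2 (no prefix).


55427 = 1101100010000011 in binary

1101100010000011


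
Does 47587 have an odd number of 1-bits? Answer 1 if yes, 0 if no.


0b1011100111100011 has 10 ones => parity 0

0


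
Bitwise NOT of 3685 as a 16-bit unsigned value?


~0b111001100101 = 0b1111000110011010 = 61850 (16-bit unsigned)

61850


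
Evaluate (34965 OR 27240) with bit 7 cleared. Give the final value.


Step 1: 34965 | 27240 = 60157
Step 2: 60157 & ~(1 << 7) = 60029

60029


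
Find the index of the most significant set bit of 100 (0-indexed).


0b1100100. Highest set bit at position 6

6


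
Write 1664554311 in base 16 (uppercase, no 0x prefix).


1664554311 = 63371547 hex

63371547


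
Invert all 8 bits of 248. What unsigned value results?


248 ^ 255 = 7

7


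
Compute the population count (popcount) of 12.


0b1100 has 2 set bits

2


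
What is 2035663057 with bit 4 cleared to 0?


2035663057 & ~(1 << 4) = 2035663041

2035663041


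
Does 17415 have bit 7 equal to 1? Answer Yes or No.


0b100010000000111, bit 7 = 0. No

No


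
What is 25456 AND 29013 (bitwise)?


0b110001101110000 & 0b111000101010101 = 0b110000101010000 = 24912

24912


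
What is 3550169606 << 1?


0b11010011100110110100101000000110 << 1 = 0b110100111001101101001010000001100 = 7100339212

7100339212


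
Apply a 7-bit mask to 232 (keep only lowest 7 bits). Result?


232 & 127 = 104

104


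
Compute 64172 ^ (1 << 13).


64172 ^ (1 << 13) = 64172 ^ 8192 = 55980

55980


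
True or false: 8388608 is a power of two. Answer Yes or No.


0b100000000000000000000000. Only one bit set => Yes

Yes


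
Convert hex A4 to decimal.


A4 hex = 164 decimal

164


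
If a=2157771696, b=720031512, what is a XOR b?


2157771696 ^ 720031512 = 2859873448

2859873448


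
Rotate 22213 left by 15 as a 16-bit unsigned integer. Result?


Rotate 0b101011011000101 left by 15 (16-bit) = 0b1010101101100010 = 43874

43874


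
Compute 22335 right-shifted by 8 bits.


0b101011100111111 >> 8 = 0b1010111 = 87

87


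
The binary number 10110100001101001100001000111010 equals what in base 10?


10110100001101001100001000111010 in decimal = 3023356474

3023356474


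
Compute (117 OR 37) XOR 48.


Step 1: 117 | 37 = 117
Step 2: 117 ^ 48 = 69

69


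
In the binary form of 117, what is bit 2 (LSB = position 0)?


0b1110101, position 2 = 1

1


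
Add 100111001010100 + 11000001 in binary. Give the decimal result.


100111001010100 + 11000001 = 100111100010101 = 20245

20245


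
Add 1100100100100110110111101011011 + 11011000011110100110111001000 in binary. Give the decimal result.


1100100100100110110111101011011 + 11011000011110100110111001000 = 1111111101000101011110100100011 = 2141371683

2141371683


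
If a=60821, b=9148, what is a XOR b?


60821 ^ 9148 = 52777

52777


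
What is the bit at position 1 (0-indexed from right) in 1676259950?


0b1100011111010011011001001101110, position 1 = 1

1


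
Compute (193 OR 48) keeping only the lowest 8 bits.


Step 1: 193 | 48 = 241
Step 2: 241 & 255 = 241

241


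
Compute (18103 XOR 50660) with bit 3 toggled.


Step 1: 18103 ^ 50660 = 33619
Step 2: 33619 ^ (1 << 3) = 33619 ^ 8 = 33627

33627


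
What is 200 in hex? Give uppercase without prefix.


200 = C8 hex

C8


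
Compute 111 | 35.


0b1101111 | 0b100011 = 0b1101111 = 111

111


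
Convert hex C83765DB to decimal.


C83765DB hex = 3359073755 decimal

3359073755


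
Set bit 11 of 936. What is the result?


936 | (1 << 11) = 936 | 2048 = 2984

2984


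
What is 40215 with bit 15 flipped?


40215 ^ (1 << 15) = 40215 ^ 32768 = 7447

7447


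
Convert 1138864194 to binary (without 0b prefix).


1138864194 = 1000011111000011011000001000010 in binary

1000011111000011011000001000010


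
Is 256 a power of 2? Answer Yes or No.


0b100000000. Only one bit set => Yes

Yes


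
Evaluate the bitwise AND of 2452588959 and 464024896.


0b10010010001011111000100110011111 & 0b11011101010000111010101000000 = 0b10010001010000000000100000000 = 304611584

304611584


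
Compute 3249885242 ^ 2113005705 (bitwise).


0b11000001101101010101000000111010 ^ 0b1111101111100011110100010001001 = 0b10111100010001001011100010110011 = 3158620339

3158620339


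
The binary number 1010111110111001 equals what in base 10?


1010111110111001 in decimal = 44985

44985


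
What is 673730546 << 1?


0b101000001010000100111111110010 << 1 = 0b1010000010100001001111111100100 = 1347461092

1347461092


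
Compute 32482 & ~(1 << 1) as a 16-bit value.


32482 & ~(1 << 1) = 32480

32480


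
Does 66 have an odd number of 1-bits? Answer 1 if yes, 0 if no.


0b1000010 has 2 ones => parity 0

0


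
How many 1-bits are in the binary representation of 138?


0b10001010 has 3 set bits

3


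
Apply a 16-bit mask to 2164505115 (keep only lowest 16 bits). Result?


2164505115 & 65535 = 47643

47643


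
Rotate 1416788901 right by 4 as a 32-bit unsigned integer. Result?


Rotate 0b1010100011100100111101110100101 right by 4 (32-bit) = 0b1010101010001110010011110111010 = 1430726586

1430726586


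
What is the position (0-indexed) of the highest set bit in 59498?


0b1110100001101010. Highest set bit at position 15

15


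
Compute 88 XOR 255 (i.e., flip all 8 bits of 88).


88 ^ 255 = 167

167


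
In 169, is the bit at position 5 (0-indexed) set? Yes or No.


0b10101001, bit 5 = 1. Yes

Yes


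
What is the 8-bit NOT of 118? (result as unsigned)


~0b1110110 = 0b10001001 = 137 (8-bit unsigned)

137


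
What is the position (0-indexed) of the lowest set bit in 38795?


0b1001011110001011. Lowest set bit at position 0

0


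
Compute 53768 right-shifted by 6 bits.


0b1101001000001000 >> 6 = 0b1101001000 = 840

840


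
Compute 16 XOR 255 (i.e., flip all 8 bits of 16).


16 ^ 255 = 239

239


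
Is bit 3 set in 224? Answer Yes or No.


0b11100000, bit 3 = 0. No

No


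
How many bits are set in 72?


0b1001000 has 2 set bits

2


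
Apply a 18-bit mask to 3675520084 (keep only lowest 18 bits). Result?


3675520084 & 262143 = 261204

261204


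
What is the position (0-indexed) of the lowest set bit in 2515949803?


0b10010101111101100101100011101011. Lowest set bit at position 0

0


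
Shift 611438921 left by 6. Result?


0b100100011100011101000101001001 << 6 = 0b100100011100011101000101001001000000 = 39132090944

39132090944


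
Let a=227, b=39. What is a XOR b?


227 ^ 39 = 196

196


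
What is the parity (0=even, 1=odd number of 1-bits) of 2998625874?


0b10110010101110110110011001010010 has 17 ones => parity 1

1


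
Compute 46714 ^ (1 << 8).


46714 ^ (1 << 8) = 46714 ^ 256 = 46970

46970


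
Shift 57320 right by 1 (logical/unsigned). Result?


0b1101111111101000 >> 1 = 0b110111111110100 = 28660

28660


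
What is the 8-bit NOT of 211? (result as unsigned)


~0b11010011 = 0b101100 = 44 (8-bit unsigned)

44


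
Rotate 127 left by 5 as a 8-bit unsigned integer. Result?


Rotate 0b1111111 left by 5 (8-bit) = 0b11101111 = 239

239


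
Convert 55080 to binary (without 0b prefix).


55080 = 1101011100101000 in binary

1101011100101000


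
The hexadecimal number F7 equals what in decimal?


F7 hex = 247 decimal

247


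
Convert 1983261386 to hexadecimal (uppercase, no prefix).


1983261386 = 76362ACA hex

76362ACA


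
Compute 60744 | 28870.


0b1110110101001000 | 0b111000011000110 = 0b1111110111001110 = 64974

64974


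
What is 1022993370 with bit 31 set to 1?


1022993370 | (1 << 31) = 1022993370 | 2147483648 = 3170477018

3170477018


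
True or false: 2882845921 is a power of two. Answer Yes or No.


0b10101011110101001011110011100001. Multiple bits set => No

No


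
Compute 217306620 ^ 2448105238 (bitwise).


0b1100111100111101010111111100 ^ 0b10010001111010110001111100010110 = 0b10011101000110001100101011101010 = 2635647722

2635647722


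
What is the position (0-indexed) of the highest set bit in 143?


0b10001111. Highest set bit at position 7

7


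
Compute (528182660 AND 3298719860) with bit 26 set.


Step 1: 528182660 & 3298719860 = 68839428
Step 2: 68839428 | (1 << 26) = 68839428 | 67108864 = 68839428

68839428


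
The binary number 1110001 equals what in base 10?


1110001 in decimal = 113

113


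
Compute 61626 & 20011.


0b1111000010111010 & 0b100111000101011 = 0b100000000101010 = 16426

16426


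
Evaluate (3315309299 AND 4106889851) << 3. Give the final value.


Step 1: 3315309299 & 4106889851 = 3297380979
Step 2: 3297380979 << 3 = 26379047832

26379047832


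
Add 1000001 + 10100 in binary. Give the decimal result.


1000001 + 10100 = 1010101 = 85

85


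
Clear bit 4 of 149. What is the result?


149 & ~(1 << 4) = 133

133


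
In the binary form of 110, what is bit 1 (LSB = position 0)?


0b1101110, position 1 = 1

1


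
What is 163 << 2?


0b10100011 << 2 = 0b1010001100 = 652

652


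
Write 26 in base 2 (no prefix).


26 = 11010 in binary

11010


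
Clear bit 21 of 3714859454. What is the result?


3714859454 & ~(1 << 21) = 3712762302

3712762302


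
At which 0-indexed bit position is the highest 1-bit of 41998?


0b1010010000001110. Highest set bit at position 15

15


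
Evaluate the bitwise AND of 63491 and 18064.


0b1111100000000011 & 0b100011010010000 = 0b100000000000000 = 16384

16384


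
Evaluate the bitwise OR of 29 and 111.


0b11101 | 0b1101111 = 0b1111111 = 127

127


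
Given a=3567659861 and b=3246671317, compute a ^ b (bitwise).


3567659861 ^ 3246671317 = 354578048

354578048


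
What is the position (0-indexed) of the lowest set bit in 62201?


0b1111001011111001. Lowest set bit at position 0

0


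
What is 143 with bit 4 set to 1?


143 | (1 << 4) = 143 | 16 = 159

159


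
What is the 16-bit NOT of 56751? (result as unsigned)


~0b1101110110101111 = 0b10001001010000 = 8784 (16-bit unsigned)

8784


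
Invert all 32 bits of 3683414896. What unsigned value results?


3683414896 ^ 4294967295 = 611552399

611552399


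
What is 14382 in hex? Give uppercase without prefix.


14382 = 382E hex

382E


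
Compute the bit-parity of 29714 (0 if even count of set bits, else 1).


0b111010000010010 has 6 ones => parity 0

0


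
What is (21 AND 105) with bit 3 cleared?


Step 1: 21 & 105 = 1
Step 2: 1 & ~(1 << 3) = 1

1


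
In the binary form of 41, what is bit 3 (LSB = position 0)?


0b101001, position 3 = 1

1


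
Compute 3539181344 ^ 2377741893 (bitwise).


0b11010010111100111001111100100000 ^ 0b10001101101110010111011001000101 = 0b1011111010010101110100101100101 = 1598744933

1598744933


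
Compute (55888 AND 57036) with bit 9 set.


Step 1: 55888 & 57036 = 55872
Step 2: 55872 | (1 << 9) = 55872 | 512 = 55872

55872


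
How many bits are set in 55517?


0b1101100011011101 has 10 set bits

10


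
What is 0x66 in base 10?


66 hex = 102 decimal

102


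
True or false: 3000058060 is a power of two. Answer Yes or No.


0b10110010110100010100000011001100. Multiple bits set => No

No


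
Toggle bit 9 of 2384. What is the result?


2384 ^ (1 << 9) = 2384 ^ 512 = 2896

2896


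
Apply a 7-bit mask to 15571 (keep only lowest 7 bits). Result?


15571 & 127 = 83

83


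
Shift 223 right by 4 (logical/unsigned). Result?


0b11011111 >> 4 = 0b1101 = 13

13


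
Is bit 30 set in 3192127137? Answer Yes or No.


0b10111110010000111111111010100001, bit 30 = 0. No

No


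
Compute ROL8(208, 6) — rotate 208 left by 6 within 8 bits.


Rotate 0b11010000 left by 6 (8-bit) = 0b110100 = 52

52


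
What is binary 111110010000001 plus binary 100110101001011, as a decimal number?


111110010000001 + 100110101001011 = 1100100111001100 = 51660

51660


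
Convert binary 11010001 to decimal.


11010001 in decimal = 209

209


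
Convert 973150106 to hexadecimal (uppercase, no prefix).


973150106 = 3A01179A hex

3A01179A


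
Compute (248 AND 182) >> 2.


Step 1: 248 & 182 = 176
Step 2: 176 >> 2 = 44

44


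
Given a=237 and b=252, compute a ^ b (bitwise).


237 ^ 252 = 17

17


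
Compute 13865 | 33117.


0b11011000101001 | 0b1000000101011101 = 0b1011011101111101 = 46973

46973


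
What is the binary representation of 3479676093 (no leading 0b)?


3479676093 = 11001111011001111010010010111101 in binary

11001111011001111010010010111101


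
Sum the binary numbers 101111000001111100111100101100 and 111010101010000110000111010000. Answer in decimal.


101111000001111100111100101100 + 111010101010000110000111010000 = 1101001101100000011000011111100 = 1773154556

1773154556


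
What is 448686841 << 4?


0b11010101111100110101011111001 << 4 = 0b110101011111001101010111110010000 = 7178989456

7178989456


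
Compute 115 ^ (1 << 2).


115 ^ (1 << 2) = 115 ^ 4 = 119

119


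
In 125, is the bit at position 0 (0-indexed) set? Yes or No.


0b1111101, bit 0 = 1. Yes

Yes


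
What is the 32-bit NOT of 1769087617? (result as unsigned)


~0b1101001011100100010001010000001 = 0b10010110100011011101110101111110 = 2525879678 (32-bit unsigned)

2525879678


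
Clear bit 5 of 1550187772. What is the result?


1550187772 & ~(1 << 5) = 1550187740

1550187740


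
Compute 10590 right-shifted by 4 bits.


0b10100101011110 >> 4 = 0b1010010101 = 661

661


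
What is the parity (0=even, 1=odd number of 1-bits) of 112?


0b1110000 has 3 ones => parity 1

1


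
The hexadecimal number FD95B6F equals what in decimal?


FD95B6F hex = 265902959 decimal

265902959


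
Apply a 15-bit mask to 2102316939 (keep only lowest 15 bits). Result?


2102316939 & 32767 = 20363

20363


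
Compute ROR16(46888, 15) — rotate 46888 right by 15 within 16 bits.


Rotate 0b1011011100101000 right by 15 (16-bit) = 0b110111001010001 = 28241

28241


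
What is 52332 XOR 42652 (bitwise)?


0b1100110001101100 ^ 0b1010011010011100 = 0b110101011110000 = 27376

27376


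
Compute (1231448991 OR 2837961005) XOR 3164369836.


Step 1: 1231448991 | 2837961005 = 3915905983
Step 2: 3915905983 ^ 3164369836 = 1442547731

1442547731


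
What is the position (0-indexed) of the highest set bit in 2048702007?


0b1111010000111001011011000110111. Highest set bit at position 30

30


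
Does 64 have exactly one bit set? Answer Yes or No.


0b1000000. Only one bit set => Yes

Yes


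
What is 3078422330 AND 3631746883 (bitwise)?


0b10110111011111001111111100111010 & 0b11011000011110000000111101000011 = 0b10010000011110000000111100000010 = 2423787266

2423787266


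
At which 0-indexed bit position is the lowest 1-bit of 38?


0b100110. Lowest set bit at position 1

1


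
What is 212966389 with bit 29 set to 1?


212966389 | (1 << 29) = 212966389 | 536870912 = 749837301

749837301


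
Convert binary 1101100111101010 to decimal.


1101100111101010 in decimal = 55786

55786


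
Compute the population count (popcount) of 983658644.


0b111010101000010111000010010100 has 13 set bits

13


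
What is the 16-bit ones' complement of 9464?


9464 ^ 65535 = 56071

56071


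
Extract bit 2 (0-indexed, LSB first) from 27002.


0b110100101111010, position 2 = 0

0


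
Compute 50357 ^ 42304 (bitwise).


0b1100010010110101 ^ 0b1010010101000000 = 0b110000111110101 = 25077

25077


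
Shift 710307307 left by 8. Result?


0b101010010101100110110111101011 << 8 = 0b10101001010110011011011110101100000000 = 181838670592

181838670592


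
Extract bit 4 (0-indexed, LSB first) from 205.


0b11001101, position 4 = 0

0


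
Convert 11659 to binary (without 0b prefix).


11659 = 10110110001011 in binary

10110110001011


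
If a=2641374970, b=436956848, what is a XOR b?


2641374970 ^ 436956848 = 2273001546

2273001546


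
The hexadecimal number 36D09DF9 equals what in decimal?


36D09DF9 hex = 919641593 decimal

919641593


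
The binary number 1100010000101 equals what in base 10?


1100010000101 in decimal = 6277

6277


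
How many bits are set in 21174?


0b101001010110110 has 8 set bits

8


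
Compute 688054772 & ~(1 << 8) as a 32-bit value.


688054772 & ~(1 << 8) = 688054516

688054516


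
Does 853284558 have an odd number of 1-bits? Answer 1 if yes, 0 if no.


0b110010110111000001011011001110 has 16 ones => parity 0

0


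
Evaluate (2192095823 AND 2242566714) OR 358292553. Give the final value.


Step 1: 2192095823 & 2242566714 = 2158533130
Step 2: 2158533130 | 358292553 = 2516295243

2516295243


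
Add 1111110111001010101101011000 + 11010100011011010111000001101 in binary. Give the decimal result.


1111110111001010101101011000 + 11010100011011010111000001101 = 101010011010100101100101100101 = 711612773

711612773


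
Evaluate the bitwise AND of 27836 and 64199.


0b110110010111100 & 0b1111101011000111 = 0b110100010000100 = 26756

26756


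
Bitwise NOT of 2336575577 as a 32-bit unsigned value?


~0b10001011010001010101000001011001 = 0b1110100101110101010111110100110 = 1958391718 (32-bit unsigned)

1958391718


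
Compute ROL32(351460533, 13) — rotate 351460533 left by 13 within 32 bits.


Rotate 0b10100111100101101110010110101 left by 13 (32-bit) = 0b1011011100101101010001010011110 = 1536598686

1536598686


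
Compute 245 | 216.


0b11110101 | 0b11011000 = 0b11111101 = 253

253


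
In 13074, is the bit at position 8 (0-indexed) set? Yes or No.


0b11001100010010, bit 8 = 1. Yes

Yes


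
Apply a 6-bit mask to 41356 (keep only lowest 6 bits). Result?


41356 & 63 = 12

12


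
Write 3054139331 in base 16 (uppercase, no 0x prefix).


3054139331 = B60A77C3 hex

B60A77C3


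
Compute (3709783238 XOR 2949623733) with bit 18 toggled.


Step 1: 3709783238 ^ 2949623733 = 1926325107
Step 2: 1926325107 ^ (1 << 18) = 1926325107 ^ 262144 = 1926587251

1926587251


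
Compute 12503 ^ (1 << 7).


12503 ^ (1 << 7) = 12503 ^ 128 = 12375

12375


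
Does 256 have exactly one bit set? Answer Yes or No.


0b100000000. Only one bit set => Yes

Yes


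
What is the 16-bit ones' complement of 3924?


3924 ^ 65535 = 61611

61611


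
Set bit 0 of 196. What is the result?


196 | (1 << 0) = 196 | 1 = 197

197


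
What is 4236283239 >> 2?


0b11111100100000001000110101100111 >> 2 = 0b111111001000000010001101011001 = 1059070809

1059070809


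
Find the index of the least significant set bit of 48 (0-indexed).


0b110000. Lowest set bit at position 4

4


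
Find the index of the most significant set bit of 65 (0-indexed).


0b1000001. Highest set bit at position 6

6


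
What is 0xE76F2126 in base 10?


E76F2126 hex = 3882819878 decimal

3882819878


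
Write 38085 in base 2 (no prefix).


38085 = 1001010011000101 in binary

1001010011000101


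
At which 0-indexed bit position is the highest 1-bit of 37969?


0b1001010001010001. Highest set bit at position 15

15


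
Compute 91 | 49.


0b1011011 | 0b110001 = 0b1111011 = 123

123


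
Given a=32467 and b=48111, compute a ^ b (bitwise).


32467 ^ 48111 = 50492

50492


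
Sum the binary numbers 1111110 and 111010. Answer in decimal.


1111110 + 111010 = 10111000 = 184

184


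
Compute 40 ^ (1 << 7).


40 ^ (1 << 7) = 40 ^ 128 = 168

168


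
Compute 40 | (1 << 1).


40 | (1 << 1) = 40 | 2 = 42

42


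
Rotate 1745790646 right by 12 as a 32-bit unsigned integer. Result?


Rotate 0b1101000000011101010011010110110 right by 12 (32-bit) = 0b1101011011001101000000011101010 = 1801879786

1801879786


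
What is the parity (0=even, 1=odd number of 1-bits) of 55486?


0b1101100010111110 has 10 ones => parity 0

0


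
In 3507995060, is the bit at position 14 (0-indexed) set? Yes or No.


0b11010001000101111100000110110100, bit 14 = 1. Yes

Yes


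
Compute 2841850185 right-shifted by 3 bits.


0b10101001011000110011000101001001 >> 3 = 0b10101001011000110011000101001 = 355231273

355231273


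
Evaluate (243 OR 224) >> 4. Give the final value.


Step 1: 243 | 224 = 243
Step 2: 243 >> 4 = 15

15


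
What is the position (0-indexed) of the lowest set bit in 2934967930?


0b10101110111100000000111001111010. Lowest set bit at position 1

1


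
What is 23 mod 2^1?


23 & 1 = 1

1


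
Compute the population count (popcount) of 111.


0b1101111 has 6 set bits

6


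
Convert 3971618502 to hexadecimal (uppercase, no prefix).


3971618502 = ECBA16C6 hex

ECBA16C6


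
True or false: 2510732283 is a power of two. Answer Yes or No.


0b10010101101001101011101111111011. Multiple bits set => No

No


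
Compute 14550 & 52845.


0b11100011010110 & 0b1100111001101101 = 0b100001000100 = 2116

2116


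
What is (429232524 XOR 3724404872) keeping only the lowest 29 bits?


Step 1: 429232524 ^ 3724404872 = 3295181060
Step 2: 3295181060 & 536870911 = 73955588

73955588


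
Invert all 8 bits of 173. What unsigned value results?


173 ^ 255 = 82

82


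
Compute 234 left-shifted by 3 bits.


0b11101010 << 3 = 0b11101010000 = 1872

1872


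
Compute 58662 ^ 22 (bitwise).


0b1110010100100110 ^ 0b10110 = 0b1110010100110000 = 58672

58672


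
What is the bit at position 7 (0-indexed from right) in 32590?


0b111111101001110, position 7 = 0

0


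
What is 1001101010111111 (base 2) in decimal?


1001101010111111 in decimal = 39615

39615


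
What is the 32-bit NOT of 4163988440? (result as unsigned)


~0b11111000001100010110101111011000 = 0b111110011101001010000100111 = 130978855 (32-bit unsigned)

130978855


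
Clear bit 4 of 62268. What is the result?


62268 & ~(1 << 4) = 62252

62252


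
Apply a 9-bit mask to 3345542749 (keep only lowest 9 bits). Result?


3345542749 & 511 = 93

93


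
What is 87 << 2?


0b1010111 << 2 = 0b101011100 = 348

348


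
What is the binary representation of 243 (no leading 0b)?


243 = 11110011 in binary

11110011


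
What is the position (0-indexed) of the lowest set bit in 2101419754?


0b1111101010000010001111011101010. Lowest set bit at position 1

1


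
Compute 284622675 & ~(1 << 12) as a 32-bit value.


284622675 & ~(1 << 12) = 284618579

284618579


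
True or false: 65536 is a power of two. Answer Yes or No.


0b10000000000000000. Only one bit set => Yes

Yes
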